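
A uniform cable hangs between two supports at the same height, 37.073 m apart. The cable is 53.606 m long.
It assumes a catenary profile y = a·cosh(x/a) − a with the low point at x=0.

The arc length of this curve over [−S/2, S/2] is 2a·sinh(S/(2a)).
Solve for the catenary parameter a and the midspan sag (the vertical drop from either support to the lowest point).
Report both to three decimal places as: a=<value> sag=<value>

a=12.024 sag=17.353

seed: a₀ = √(S³/(24(L−S))) = √(37.073³/(24·16.533)) = 11.331963
iter 1: u=1.635771  f(a)=+2.358e+00  f'(a)=-3.777e+00  a ← 11.331963 − (+2.358e+00/-3.777e+00) = 11.956296
iter 2: u=1.550355  f(a)=+2.089e-01  f'(a)=-3.135e+00  a ← 11.956296 − (+2.089e-01/-3.135e+00) = 12.022936
iter 3: u=1.541761  f(a)=+1.992e-03  f'(a)=-3.075e+00  a ← 12.022936 − (+1.992e-03/-3.075e+00) = 12.023584
iter 4: u=1.541678  f(a)=+1.848e-07  f'(a)=-3.075e+00  a ← 12.023584 − (+1.848e-07/-3.075e+00) = 12.023584
iter 5: u=1.541678  f(a)=+7.105e-15  f'(a)=-3.075e+00  a ← 12.023584 − (+7.105e-15/-3.075e+00) = 12.023584
converged: |Δa| < 1e-12 after 5 iterations
sag = a·(cosh(S/(2a)) − 1) = 12.023584·(cosh(1.541678) − 1) = 17.352722
T_max/T_min = cosh(S/(2a)) = 2.443224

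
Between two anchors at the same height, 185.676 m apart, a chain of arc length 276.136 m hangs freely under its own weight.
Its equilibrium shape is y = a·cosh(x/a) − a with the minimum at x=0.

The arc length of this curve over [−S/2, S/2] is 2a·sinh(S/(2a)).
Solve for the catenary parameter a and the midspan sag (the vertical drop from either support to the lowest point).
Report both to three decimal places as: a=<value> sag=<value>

a=57.893 sag=91.821

seed: a₀ = √(S³/(24(L−S))) = √(185.676³/(24·90.460)) = 54.299989
iter 1: u=1.709724  f(a)=+1.418e+01  f'(a)=-4.413e+00  a ← 54.299989 − (+1.418e+01/-4.413e+00) = 57.513089
iter 2: u=1.614206  f(a)=+1.356e+00  f'(a)=-3.606e+00  a ← 57.513089 − (+1.356e+00/-3.606e+00) = 57.889148
iter 3: u=1.603720  f(a)=+1.530e-02  f'(a)=-3.525e+00  a ← 57.889148 − (+1.530e-02/-3.525e+00) = 57.893488
iter 4: u=1.603600  f(a)=+1.996e-06  f'(a)=-3.524e+00  a ← 57.893488 − (+1.996e-06/-3.524e+00) = 57.893488
iter 5: u=1.603600  f(a)=+0.000e+00  f'(a)=-3.524e+00  a ← 57.893488 − (+0.000e+00/-3.524e+00) = 57.893488
converged: |Δa| < 1e-12 after 5 iterations
sag = a·(cosh(S/(2a)) − 1) = 57.893488·(cosh(1.603600) − 1) = 91.821002
T_max/T_min = cosh(S/(2a)) = 2.586033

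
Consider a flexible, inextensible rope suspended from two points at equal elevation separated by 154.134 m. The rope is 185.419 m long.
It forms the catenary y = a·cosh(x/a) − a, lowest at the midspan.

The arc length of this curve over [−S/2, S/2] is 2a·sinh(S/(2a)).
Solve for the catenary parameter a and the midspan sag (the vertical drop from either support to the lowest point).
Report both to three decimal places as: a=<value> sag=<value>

a=71.869 sag=45.435

seed: a₀ = √(S³/(24(L−S))) = √(154.134³/(24·31.285)) = 69.835134
iter 1: u=1.103556  f(a)=+1.961e+00  f'(a)=-1.010e+00  a ← 69.835134 − (+1.961e+00/-1.010e+00) = 71.777023
iter 2: u=1.073700  f(a)=+8.478e-02  f'(a)=-9.243e-01  a ← 71.777023 − (+8.478e-02/-9.243e-01) = 71.868741
iter 3: u=1.072330  f(a)=+1.743e-04  f'(a)=-9.205e-01  a ← 71.868741 − (+1.743e-04/-9.205e-01) = 71.868930
iter 4: u=1.072327  f(a)=+7.397e-10  f'(a)=-9.205e-01  a ← 71.868930 − (+7.397e-10/-9.205e-01) = 71.868930
iter 5: u=1.072327  f(a)=+2.842e-14  f'(a)=-9.205e-01  a ← 71.868930 − (+2.842e-14/-9.205e-01) = 71.868930
converged: |Δa| < 1e-12 after 5 iterations
sag = a·(cosh(S/(2a)) − 1) = 71.868930·(cosh(1.072327) − 1) = 45.434925
T_max/T_min = cosh(S/(2a)) = 1.632191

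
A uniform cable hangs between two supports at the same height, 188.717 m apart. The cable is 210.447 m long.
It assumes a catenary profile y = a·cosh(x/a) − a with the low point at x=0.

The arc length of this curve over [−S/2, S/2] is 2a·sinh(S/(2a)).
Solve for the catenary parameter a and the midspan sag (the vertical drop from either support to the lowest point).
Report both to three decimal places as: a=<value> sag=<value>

a=115.433 sag=40.762

seed: a₀ = √(S³/(24(L−S))) = √(188.717³/(24·21.730)) = 113.522266
iter 1: u=0.831189  f(a)=+7.631e-01  f'(a)=-4.099e-01  a ← 113.522266 − (+7.631e-01/-4.099e-01) = 115.383755
iter 2: u=0.817780  f(a)=+1.917e-02  f'(a)=-3.896e-01  a ← 115.383755 − (+1.917e-02/-3.896e-01) = 115.432975
iter 3: u=0.817431  f(a)=+1.280e-05  f'(a)=-3.891e-01  a ← 115.432975 − (+1.280e-05/-3.891e-01) = 115.433008
iter 4: u=0.817431  f(a)=+5.741e-12  f'(a)=-3.891e-01  a ← 115.433008 − (+5.741e-12/-3.891e-01) = 115.433008
converged: |Δa| < 1e-12 after 4 iterations
sag = a·(cosh(S/(2a)) − 1) = 115.433008·(cosh(0.817431) − 1) = 40.761628
T_max/T_min = cosh(S/(2a)) = 1.353119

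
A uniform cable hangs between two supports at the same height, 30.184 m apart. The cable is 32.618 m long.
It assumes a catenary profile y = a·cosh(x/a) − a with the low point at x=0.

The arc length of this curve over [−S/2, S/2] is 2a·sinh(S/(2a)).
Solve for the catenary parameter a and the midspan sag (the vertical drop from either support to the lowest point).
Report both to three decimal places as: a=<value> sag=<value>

a=21.955 sag=5.395

seed: a₀ = √(S³/(24(L−S))) = √(30.184³/(24·2.434)) = 21.696980
iter 1: u=0.695581  f(a)=+5.957e-02  f'(a)=-2.354e-01  a ← 21.696980 − (+5.957e-02/-2.354e-01) = 21.950010
iter 2: u=0.687562  f(a)=+1.058e-03  f'(a)=-2.271e-01  a ← 21.950010 − (+1.058e-03/-2.271e-01) = 21.954669
iter 3: u=0.687416  f(a)=+3.472e-07  f'(a)=-2.270e-01  a ← 21.954669 − (+3.472e-07/-2.270e-01) = 21.954670
iter 4: u=0.687416  f(a)=+4.263e-14  f'(a)=-2.270e-01  a ← 21.954670 − (+4.263e-14/-2.270e-01) = 21.954670
converged: |Δa| < 1e-12 after 4 iterations
sag = a·(cosh(S/(2a)) − 1) = 21.954670·(cosh(0.687416) − 1) = 5.394754
T_max/T_min = cosh(S/(2a)) = 1.245722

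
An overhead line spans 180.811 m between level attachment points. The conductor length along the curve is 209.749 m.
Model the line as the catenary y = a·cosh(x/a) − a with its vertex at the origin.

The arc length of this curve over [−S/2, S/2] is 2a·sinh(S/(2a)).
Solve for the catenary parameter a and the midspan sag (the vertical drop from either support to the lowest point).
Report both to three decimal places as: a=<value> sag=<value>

seed: a₀ = √(S³/(24(L−S))) = √(180.811³/(24·28.938)) = 92.256589
iter 1: u=0.979935  f(a)=+1.422e+00  f'(a)=-6.897e-01  a ← 92.256589 − (+1.422e+00/-6.897e-01) = 94.317850
iter 2: u=0.958520  f(a)=+4.904e-02  f'(a)=-6.428e-01  a ← 94.317850 − (+4.904e-02/-6.428e-01) = 94.394137
iter 3: u=0.957745  f(a)=+6.298e-05  f'(a)=-6.412e-01  a ← 94.394137 − (+6.298e-05/-6.412e-01) = 94.394235
iter 4: u=0.957744  f(a)=+1.041e-10  f'(a)=-6.412e-01  a ← 94.394235 − (+1.041e-10/-6.412e-01) = 94.394235
iter 5: u=0.957744  f(a)=+2.842e-14  f'(a)=-6.412e-01  a ← 94.394235 − (+2.842e-14/-6.412e-01) = 94.394235
converged: |Δa| < 1e-12 after 5 iterations
sag = a·(cosh(S/(2a)) − 1) = 94.394235·(cosh(0.957744) − 1) = 46.704781
T_max/T_min = cosh(S/(2a)) = 1.494784

a=94.394 sag=46.705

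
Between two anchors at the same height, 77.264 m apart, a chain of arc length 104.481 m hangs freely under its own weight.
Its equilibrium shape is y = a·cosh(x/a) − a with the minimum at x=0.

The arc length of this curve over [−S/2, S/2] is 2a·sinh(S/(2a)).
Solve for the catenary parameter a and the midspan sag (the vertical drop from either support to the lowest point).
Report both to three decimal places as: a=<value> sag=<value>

a=27.877 sag=31.336

seed: a₀ = √(S³/(24(L−S))) = √(77.264³/(24·27.217)) = 26.572966
iter 1: u=1.453808  f(a)=+3.025e+00  f'(a)=-2.515e+00  a ← 26.572966 − (+3.025e+00/-2.515e+00) = 27.775671
iter 2: u=1.390858  f(a)=+2.175e-01  f'(a)=-2.166e+00  a ← 27.775671 − (+2.175e-01/-2.166e+00) = 27.876113
iter 3: u=1.385846  f(a)=+1.317e-03  f'(a)=-2.139e+00  a ← 27.876113 − (+1.317e-03/-2.139e+00) = 27.876728
iter 4: u=1.385815  f(a)=+4.893e-08  f'(a)=-2.139e+00  a ← 27.876728 − (+4.893e-08/-2.139e+00) = 27.876728
iter 5: u=1.385815  f(a)=+1.421e-14  f'(a)=-2.139e+00  a ← 27.876728 − (+1.421e-14/-2.139e+00) = 27.876728
converged: |Δa| < 1e-12 after 5 iterations
sag = a·(cosh(S/(2a)) − 1) = 27.876728·(cosh(1.385815) − 1) = 31.336292
T_max/T_min = cosh(S/(2a)) = 2.124102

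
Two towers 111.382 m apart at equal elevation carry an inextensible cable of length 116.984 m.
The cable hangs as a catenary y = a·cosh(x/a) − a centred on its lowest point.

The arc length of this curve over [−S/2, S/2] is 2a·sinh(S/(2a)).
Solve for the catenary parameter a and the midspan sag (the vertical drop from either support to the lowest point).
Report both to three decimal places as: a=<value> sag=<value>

seed: a₀ = √(S³/(24(L−S))) = √(111.382³/(24·5.602)) = 101.378379
iter 1: u=0.549338  f(a)=+8.514e-02  f'(a)=-1.139e-01  a ← 101.378379 − (+8.514e-02/-1.139e-01) = 102.125924
iter 2: u=0.545317  f(a)=+9.509e-04  f'(a)=-1.114e-01  a ← 102.125924 − (+9.509e-04/-1.114e-01) = 102.134463
iter 3: u=0.545271  f(a)=+1.216e-07  f'(a)=-1.113e-01  a ← 102.134463 − (+1.216e-07/-1.113e-01) = 102.134464
iter 4: u=0.545271  f(a)=+0.000e+00  f'(a)=-1.113e-01  a ← 102.134464 − (+0.000e+00/-1.113e-01) = 102.134464
converged: |Δa| < 1e-12 after 4 iterations
sag = a·(cosh(S/(2a)) − 1) = 102.134464·(cosh(0.545271) − 1) = 15.563296
T_max/T_min = cosh(S/(2a)) = 1.152380

a=102.134 sag=15.563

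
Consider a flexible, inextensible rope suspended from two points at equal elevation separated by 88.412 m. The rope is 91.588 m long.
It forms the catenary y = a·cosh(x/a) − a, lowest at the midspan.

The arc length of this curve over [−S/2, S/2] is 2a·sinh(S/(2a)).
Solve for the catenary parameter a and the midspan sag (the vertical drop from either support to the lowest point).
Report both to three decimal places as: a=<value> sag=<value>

seed: a₀ = √(S³/(24(L−S))) = √(88.412³/(24·3.176)) = 95.218416
iter 1: u=0.464259  f(a)=+3.440e-02  f'(a)=-6.816e-02  a ← 95.218416 − (+3.440e-02/-6.816e-02) = 95.723170
iter 2: u=0.461811  f(a)=+2.755e-04  f'(a)=-6.707e-02  a ← 95.723170 − (+2.755e-04/-6.707e-02) = 95.727277
iter 3: u=0.461791  f(a)=+1.798e-08  f'(a)=-6.706e-02  a ← 95.727277 − (+1.798e-08/-6.706e-02) = 95.727277
iter 4: u=0.461791  f(a)=-1.421e-14  f'(a)=-6.706e-02  a ← 95.727277 − (-1.421e-14/-6.706e-02) = 95.727277
converged: |Δa| < 1e-12 after 4 iterations
sag = a·(cosh(S/(2a)) − 1) = 95.727277·(cosh(0.461791) − 1) = 10.389649
T_max/T_min = cosh(S/(2a)) = 1.108534

a=95.727 sag=10.390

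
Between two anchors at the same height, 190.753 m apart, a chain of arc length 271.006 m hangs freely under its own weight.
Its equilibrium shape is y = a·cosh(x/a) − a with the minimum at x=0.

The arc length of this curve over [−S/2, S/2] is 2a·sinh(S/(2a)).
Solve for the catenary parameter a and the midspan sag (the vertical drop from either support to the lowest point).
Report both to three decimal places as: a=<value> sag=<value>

seed: a₀ = √(S³/(24(L−S))) = √(190.753³/(24·80.253)) = 60.030340
iter 1: u=1.588805  f(a)=+1.076e+01  f'(a)=-3.412e+00  a ← 60.030340 − (+1.076e+01/-3.412e+00) = 63.183424
iter 2: u=1.509518  f(a)=+9.059e-01  f'(a)=-2.860e+00  a ← 63.183424 − (+9.059e-01/-2.860e+00) = 63.500164
iter 3: u=1.501988  f(a)=+7.725e-03  f'(a)=-2.811e+00  a ← 63.500164 − (+7.725e-03/-2.811e+00) = 63.502912
iter 4: u=1.501923  f(a)=+5.724e-07  f'(a)=-2.811e+00  a ← 63.502912 − (+5.724e-07/-2.811e+00) = 63.502912
iter 5: u=1.501923  f(a)=+0.000e+00  f'(a)=-2.811e+00  a ← 63.502912 − (+0.000e+00/-2.811e+00) = 63.502912
converged: |Δa| < 1e-12 after 5 iterations
sag = a·(cosh(S/(2a)) − 1) = 63.502912·(cosh(1.501923) − 1) = 86.142278
T_max/T_min = cosh(S/(2a)) = 2.356509

a=63.503 sag=86.142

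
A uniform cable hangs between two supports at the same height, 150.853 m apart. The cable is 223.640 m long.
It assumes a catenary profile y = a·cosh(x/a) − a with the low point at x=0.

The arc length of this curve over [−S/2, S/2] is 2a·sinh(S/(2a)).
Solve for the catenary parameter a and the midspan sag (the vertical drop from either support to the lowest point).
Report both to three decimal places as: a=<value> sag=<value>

seed: a₀ = √(S³/(24(L−S))) = √(150.853³/(24·72.787)) = 44.330068
iter 1: u=1.701475  f(a)=+1.129e+01  f'(a)=-4.338e+00  a ← 44.330068 − (+1.129e+01/-4.338e+00) = 46.932981
iter 2: u=1.607111  f(a)=+1.071e+00  f'(a)=-3.551e+00  a ← 46.932981 − (+1.071e+00/-3.551e+00) = 47.234569
iter 3: u=1.596850  f(a)=+1.186e-02  f'(a)=-3.473e+00  a ← 47.234569 − (+1.186e-02/-3.473e+00) = 47.237985
iter 4: u=1.596734  f(a)=+1.491e-06  f'(a)=-3.472e+00  a ← 47.237985 − (+1.491e-06/-3.472e+00) = 47.237985
iter 5: u=1.596734  f(a)=+2.842e-14  f'(a)=-3.472e+00  a ← 47.237985 − (+2.842e-14/-3.472e+00) = 47.237985
converged: |Δa| < 1e-12 after 5 iterations
sag = a·(cosh(S/(2a)) − 1) = 47.237985·(cosh(1.596734) − 1) = 74.150398
T_max/T_min = cosh(S/(2a)) = 2.569720

a=47.238 sag=74.150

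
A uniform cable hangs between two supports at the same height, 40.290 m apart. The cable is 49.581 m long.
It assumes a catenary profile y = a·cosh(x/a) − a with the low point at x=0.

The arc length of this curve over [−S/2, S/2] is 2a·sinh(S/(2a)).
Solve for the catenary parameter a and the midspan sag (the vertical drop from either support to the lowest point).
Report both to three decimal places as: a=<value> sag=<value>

a=17.690 sag=12.765

seed: a₀ = √(S³/(24(L−S))) = √(40.290³/(24·9.291)) = 17.126123
iter 1: u=1.176273  f(a)=+6.643e-01  f'(a)=-1.243e+00  a ← 17.126123 − (+6.643e-01/-1.243e+00) = 17.660703
iter 2: u=1.140668  f(a)=+3.237e-02  f'(a)=-1.124e+00  a ← 17.660703 − (+3.237e-02/-1.124e+00) = 17.689498
iter 3: u=1.138811  f(a)=+8.560e-05  f'(a)=-1.118e+00  a ← 17.689498 − (+8.560e-05/-1.118e+00) = 17.689575
iter 4: u=1.138806  f(a)=+6.019e-10  f'(a)=-1.118e+00  a ← 17.689575 − (+6.019e-10/-1.118e+00) = 17.689575
iter 5: u=1.138806  f(a)=-1.421e-14  f'(a)=-1.118e+00  a ← 17.689575 − (-1.421e-14/-1.118e+00) = 17.689575
converged: |Δa| < 1e-12 after 5 iterations
sag = a·(cosh(S/(2a)) − 1) = 17.689575·(cosh(1.138806) − 1) = 12.765145
T_max/T_min = cosh(S/(2a)) = 1.721620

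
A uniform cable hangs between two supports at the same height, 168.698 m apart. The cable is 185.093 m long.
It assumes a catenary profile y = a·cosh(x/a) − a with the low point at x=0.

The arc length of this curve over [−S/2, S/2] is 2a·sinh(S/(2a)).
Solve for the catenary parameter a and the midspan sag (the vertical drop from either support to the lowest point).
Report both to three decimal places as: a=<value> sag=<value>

a=112.035 sag=33.281

seed: a₀ = √(S³/(24(L−S))) = √(168.698³/(24·16.395)) = 110.459626
iter 1: u=0.763618  f(a)=+4.847e-01  f'(a)=-3.145e-01  a ← 110.459626 − (+4.847e-01/-3.145e-01) = 112.000674
iter 2: u=0.753112  f(a)=+1.033e-02  f'(a)=-3.012e-01  a ← 112.000674 − (+1.033e-02/-3.012e-01) = 112.034963
iter 3: u=0.752881  f(a)=+4.918e-06  f'(a)=-3.010e-01  a ← 112.034963 − (+4.918e-06/-3.010e-01) = 112.034980
iter 4: u=0.752881  f(a)=+1.108e-12  f'(a)=-3.010e-01  a ← 112.034980 − (+1.108e-12/-3.010e-01) = 112.034980
converged: |Δa| < 1e-12 after 4 iterations
sag = a·(cosh(S/(2a)) − 1) = 112.034980·(cosh(0.752881) − 1) = 33.280853
T_max/T_min = cosh(S/(2a)) = 1.297058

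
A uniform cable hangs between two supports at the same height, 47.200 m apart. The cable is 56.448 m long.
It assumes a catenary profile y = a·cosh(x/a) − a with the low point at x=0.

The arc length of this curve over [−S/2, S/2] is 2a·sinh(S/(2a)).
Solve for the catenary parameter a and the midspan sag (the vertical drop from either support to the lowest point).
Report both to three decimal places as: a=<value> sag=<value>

a=22.379 sag=13.641

seed: a₀ = √(S³/(24(L−S))) = √(47.200³/(24·9.248)) = 21.766243
iter 1: u=1.084248  f(a)=+5.591e-01  f'(a)=-9.539e-01  a ← 21.766243 − (+5.591e-01/-9.539e-01) = 22.352297
iter 2: u=1.055820  f(a)=+2.337e-02  f'(a)=-8.757e-01  a ← 22.352297 − (+2.337e-02/-8.757e-01) = 22.378991
iter 3: u=1.054561  f(a)=+4.481e-05  f'(a)=-8.723e-01  a ← 22.378991 − (+4.481e-05/-8.723e-01) = 22.379042
iter 4: u=1.054558  f(a)=+1.654e-10  f'(a)=-8.723e-01  a ← 22.379042 − (+1.654e-10/-8.723e-01) = 22.379042
iter 5: u=1.054558  f(a)=+7.105e-15  f'(a)=-8.723e-01  a ← 22.379042 − (+7.105e-15/-8.723e-01) = 22.379042
converged: |Δa| < 1e-12 after 5 iterations
sag = a·(cosh(S/(2a)) − 1) = 22.379042·(cosh(1.054558) − 1) = 13.640615
T_max/T_min = cosh(S/(2a)) = 1.609526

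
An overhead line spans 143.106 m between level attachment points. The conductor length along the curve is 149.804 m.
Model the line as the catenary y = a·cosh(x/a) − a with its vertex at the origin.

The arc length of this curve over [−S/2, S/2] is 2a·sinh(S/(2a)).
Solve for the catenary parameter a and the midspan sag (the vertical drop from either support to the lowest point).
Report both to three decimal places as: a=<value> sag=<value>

a=135.961 sag=19.267

seed: a₀ = √(S³/(24(L−S))) = √(143.106³/(24·6.698)) = 135.023255
iter 1: u=0.529931  f(a)=+9.468e-02  f'(a)=-1.020e-01  a ← 135.023255 − (+9.468e-02/-1.020e-01) = 135.951248
iter 2: u=0.526314  f(a)=+9.850e-04  f'(a)=-9.991e-02  a ← 135.951248 − (+9.850e-04/-9.991e-02) = 135.961106
iter 3: u=0.526276  f(a)=+1.091e-07  f'(a)=-9.989e-02  a ← 135.961106 − (+1.091e-07/-9.989e-02) = 135.961107
iter 4: u=0.526276  f(a)=+0.000e+00  f'(a)=-9.989e-02  a ← 135.961107 − (+0.000e+00/-9.989e-02) = 135.961107
converged: |Δa| < 1e-12 after 4 iterations
sag = a·(cosh(S/(2a)) − 1) = 135.961107·(cosh(0.526276) − 1) = 19.266894
T_max/T_min = cosh(S/(2a)) = 1.141709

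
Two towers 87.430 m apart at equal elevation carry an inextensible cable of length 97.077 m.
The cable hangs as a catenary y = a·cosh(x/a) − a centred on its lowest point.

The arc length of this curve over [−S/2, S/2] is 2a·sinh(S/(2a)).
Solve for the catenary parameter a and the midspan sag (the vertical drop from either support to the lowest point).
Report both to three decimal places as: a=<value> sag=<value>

a=54.594 sag=18.457

seed: a₀ = √(S³/(24(L−S))) = √(87.430³/(24·9.647)) = 53.726550
iter 1: u=0.813657  f(a)=+3.244e-01  f'(a)=-3.835e-01  a ← 53.726550 − (+3.244e-01/-3.835e-01) = 54.572572
iter 2: u=0.801043  f(a)=+7.822e-03  f'(a)=-3.652e-01  a ← 54.572572 − (+7.822e-03/-3.652e-01) = 54.593991
iter 3: u=0.800729  f(a)=+4.796e-06  f'(a)=-3.647e-01  a ← 54.593991 − (+4.796e-06/-3.647e-01) = 54.594004
iter 4: u=0.800729  f(a)=+1.805e-12  f'(a)=-3.647e-01  a ← 54.594004 − (+1.805e-12/-3.647e-01) = 54.594004
converged: |Δa| < 1e-12 after 4 iterations
sag = a·(cosh(S/(2a)) − 1) = 54.594004·(cosh(0.800729) − 1) = 18.457288
T_max/T_min = cosh(S/(2a)) = 1.338083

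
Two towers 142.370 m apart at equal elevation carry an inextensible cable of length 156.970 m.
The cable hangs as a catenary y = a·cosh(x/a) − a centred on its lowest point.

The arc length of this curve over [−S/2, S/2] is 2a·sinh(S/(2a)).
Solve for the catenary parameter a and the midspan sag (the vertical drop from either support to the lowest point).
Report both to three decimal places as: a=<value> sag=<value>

seed: a₀ = √(S³/(24(L−S))) = √(142.370³/(24·14.600)) = 90.749800
iter 1: u=0.784409  f(a)=+4.558e-01  f'(a)=-3.420e-01  a ← 90.749800 − (+4.558e-01/-3.420e-01) = 92.082555
iter 2: u=0.773056  f(a)=+1.024e-02  f'(a)=-3.268e-01  a ← 92.082555 − (+1.024e-02/-3.268e-01) = 92.113875
iter 3: u=0.772793  f(a)=+5.424e-06  f'(a)=-3.265e-01  a ← 92.113875 − (+5.424e-06/-3.265e-01) = 92.113891
iter 4: u=0.772793  f(a)=+1.506e-12  f'(a)=-3.265e-01  a ← 92.113891 − (+1.506e-12/-3.265e-01) = 92.113891
converged: |Δa| < 1e-12 after 4 iterations
sag = a·(cosh(S/(2a)) − 1) = 92.113891·(cosh(0.772793) − 1) = 28.902075
T_max/T_min = cosh(S/(2a)) = 1.313765

a=92.114 sag=28.902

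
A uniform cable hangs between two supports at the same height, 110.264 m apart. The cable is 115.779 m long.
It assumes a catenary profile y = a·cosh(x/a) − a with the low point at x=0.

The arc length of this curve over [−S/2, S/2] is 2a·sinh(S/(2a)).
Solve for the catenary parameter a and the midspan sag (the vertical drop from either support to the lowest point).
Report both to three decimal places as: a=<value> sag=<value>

seed: a₀ = √(S³/(24(L−S))) = √(110.264³/(24·5.515)) = 100.640372
iter 1: u=0.547812  f(a)=+8.335e-02  f'(a)=-1.129e-01  a ← 100.640372 − (+8.335e-02/-1.129e-01) = 101.378451
iter 2: u=0.543824  f(a)=+9.258e-04  f'(a)=-1.104e-01  a ← 101.378451 − (+9.258e-04/-1.104e-01) = 101.386835
iter 3: u=0.543779  f(a)=+1.171e-07  f'(a)=-1.104e-01  a ← 101.386835 − (+1.171e-07/-1.104e-01) = 101.386836
iter 4: u=0.543779  f(a)=+0.000e+00  f'(a)=-1.104e-01  a ← 101.386836 − (+0.000e+00/-1.104e-01) = 101.386836
converged: |Δa| < 1e-12 after 4 iterations
sag = a·(cosh(S/(2a)) − 1) = 101.386836·(cosh(0.543779) − 1) = 15.362831
T_max/T_min = cosh(S/(2a)) = 1.151527

a=101.387 sag=15.363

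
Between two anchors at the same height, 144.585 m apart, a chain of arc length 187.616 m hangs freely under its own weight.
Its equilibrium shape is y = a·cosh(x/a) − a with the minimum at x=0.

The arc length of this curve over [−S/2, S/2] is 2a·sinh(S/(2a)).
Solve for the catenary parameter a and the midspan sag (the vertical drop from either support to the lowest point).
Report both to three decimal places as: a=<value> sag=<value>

seed: a₀ = √(S³/(24(L−S))) = √(144.585³/(24·43.031)) = 54.098910
iter 1: u=1.336302  f(a)=+4.009e+00  f'(a)=-1.894e+00  a ← 54.098910 − (+4.009e+00/-1.894e+00) = 56.216273
iter 2: u=1.285971  f(a)=+2.474e-01  f'(a)=-1.666e+00  a ← 56.216273 − (+2.474e-01/-1.666e+00) = 56.364733
iter 3: u=1.282584  f(a)=+1.079e-03  f'(a)=-1.652e+00  a ← 56.364733 − (+1.079e-03/-1.652e+00) = 56.365386
iter 4: u=1.282569  f(a)=+2.072e-08  f'(a)=-1.652e+00  a ← 56.365386 − (+2.072e-08/-1.652e+00) = 56.365386
iter 5: u=1.282569  f(a)=+0.000e+00  f'(a)=-1.652e+00  a ← 56.365386 − (+0.000e+00/-1.652e+00) = 56.365386
converged: |Δa| < 1e-12 after 5 iterations
sag = a·(cosh(S/(2a)) − 1) = 56.365386·(cosh(1.282569) − 1) = 53.074084
T_max/T_min = cosh(S/(2a)) = 1.941608

a=56.365 sag=53.074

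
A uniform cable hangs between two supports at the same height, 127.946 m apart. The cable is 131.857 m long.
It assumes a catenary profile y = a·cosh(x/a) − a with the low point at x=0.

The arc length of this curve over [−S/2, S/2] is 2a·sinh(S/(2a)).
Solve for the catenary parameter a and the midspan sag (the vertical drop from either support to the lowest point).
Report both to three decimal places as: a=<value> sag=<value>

a=150.059 sag=13.844

seed: a₀ = √(S³/(24(L−S))) = √(127.946³/(24·3.911)) = 149.379342
iter 1: u=0.428259  f(a)=+3.602e-02  f'(a)=-5.333e-02  a ← 149.379342 − (+3.602e-02/-5.333e-02) = 150.054795
iter 2: u=0.426331  f(a)=+2.458e-04  f'(a)=-5.260e-02  a ← 150.054795 − (+2.458e-04/-5.260e-02) = 150.059468
iter 3: u=0.426318  f(a)=+1.162e-08  f'(a)=-5.260e-02  a ← 150.059468 − (+1.162e-08/-5.260e-02) = 150.059468
iter 4: u=0.426318  f(a)=+0.000e+00  f'(a)=-5.260e-02  a ← 150.059468 − (+0.000e+00/-5.260e-02) = 150.059468
converged: |Δa| < 1e-12 after 4 iterations
sag = a·(cosh(S/(2a)) − 1) = 150.059468·(cosh(0.426318) − 1) = 13.844196
T_max/T_min = cosh(S/(2a)) = 1.092258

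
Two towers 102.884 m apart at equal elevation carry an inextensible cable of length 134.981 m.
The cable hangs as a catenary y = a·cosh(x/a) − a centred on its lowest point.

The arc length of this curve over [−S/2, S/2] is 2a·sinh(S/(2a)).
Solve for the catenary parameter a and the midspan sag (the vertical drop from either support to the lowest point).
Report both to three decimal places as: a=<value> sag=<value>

seed: a₀ = √(S³/(24(L−S))) = √(102.884³/(24·32.097)) = 37.599660
iter 1: u=1.368151  f(a)=+3.141e+00  f'(a)=-2.049e+00  a ← 37.599660 − (+3.141e+00/-2.049e+00) = 39.132815
iter 2: u=1.314549  f(a)=+2.024e-01  f'(a)=-1.793e+00  a ← 39.132815 − (+2.024e-01/-1.793e+00) = 39.245692
iter 3: u=1.310768  f(a)=+9.676e-04  f'(a)=-1.776e+00  a ← 39.245692 − (+9.676e-04/-1.776e+00) = 39.246237
iter 4: u=1.310750  f(a)=+2.235e-08  f'(a)=-1.776e+00  a ← 39.246237 − (+2.235e-08/-1.776e+00) = 39.246237
iter 5: u=1.310750  f(a)=+2.842e-14  f'(a)=-1.776e+00  a ← 39.246237 − (+2.842e-14/-1.776e+00) = 39.246237
converged: |Δa| < 1e-12 after 5 iterations
sag = a·(cosh(S/(2a)) − 1) = 39.246237·(cosh(1.310750) − 1) = 38.825747
T_max/T_min = cosh(S/(2a)) = 1.989286

a=39.246 sag=38.826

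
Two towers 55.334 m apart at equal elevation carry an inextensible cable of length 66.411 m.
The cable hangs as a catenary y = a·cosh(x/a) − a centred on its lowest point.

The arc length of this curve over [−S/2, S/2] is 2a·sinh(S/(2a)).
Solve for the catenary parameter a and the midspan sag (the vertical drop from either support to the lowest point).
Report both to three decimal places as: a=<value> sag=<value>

a=25.970 sag=16.185

seed: a₀ = √(S³/(24(L−S))) = √(55.334³/(24·11.077)) = 25.244769
iter 1: u=1.095950  f(a)=+6.846e-01  f'(a)=-9.876e-01  a ← 25.244769 − (+6.846e-01/-9.876e-01) = 25.937944
iter 2: u=1.066661  f(a)=+2.921e-02  f'(a)=-9.049e-01  a ← 25.937944 − (+2.921e-02/-9.049e-01) = 25.970221
iter 3: u=1.065336  f(a)=+5.842e-05  f'(a)=-9.013e-01  a ← 25.970221 − (+5.842e-05/-9.013e-01) = 25.970286
iter 4: u=1.065333  f(a)=+2.348e-10  f'(a)=-9.013e-01  a ← 25.970286 − (+2.348e-10/-9.013e-01) = 25.970286
iter 5: u=1.065333  f(a)=-1.421e-14  f'(a)=-9.013e-01  a ← 25.970286 − (-1.421e-14/-9.013e-01) = 25.970286
converged: |Δa| < 1e-12 after 5 iterations
sag = a·(cosh(S/(2a)) − 1) = 25.970286·(cosh(1.065333) − 1) = 16.184915
T_max/T_min = cosh(S/(2a)) = 1.623209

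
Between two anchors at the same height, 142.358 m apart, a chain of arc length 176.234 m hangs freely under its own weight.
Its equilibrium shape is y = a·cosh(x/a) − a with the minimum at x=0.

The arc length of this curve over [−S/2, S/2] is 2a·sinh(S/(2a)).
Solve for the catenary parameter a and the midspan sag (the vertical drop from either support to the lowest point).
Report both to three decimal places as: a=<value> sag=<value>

seed: a₀ = √(S³/(24(L−S))) = √(142.358³/(24·33.876)) = 59.569113
iter 1: u=1.194898  f(a)=+2.502e+00  f'(a)=-1.308e+00  a ← 59.569113 − (+2.502e+00/-1.308e+00) = 61.481756
iter 2: u=1.157726  f(a)=+1.256e-01  f'(a)=-1.180e+00  a ← 61.481756 − (+1.256e-01/-1.180e+00) = 61.588174
iter 3: u=1.155725  f(a)=+3.532e-04  f'(a)=-1.173e+00  a ← 61.588174 − (+3.532e-04/-1.173e+00) = 61.588475
iter 4: u=1.155719  f(a)=+2.812e-09  f'(a)=-1.173e+00  a ← 61.588475 − (+2.812e-09/-1.173e+00) = 61.588475
iter 5: u=1.155719  f(a)=+2.842e-14  f'(a)=-1.173e+00  a ← 61.588475 − (+2.842e-14/-1.173e+00) = 61.588475
converged: |Δa| < 1e-12 after 5 iterations
sag = a·(cosh(S/(2a)) − 1) = 61.588475·(cosh(1.155719) − 1) = 45.918483
T_max/T_min = cosh(S/(2a)) = 1.745569

a=61.588 sag=45.918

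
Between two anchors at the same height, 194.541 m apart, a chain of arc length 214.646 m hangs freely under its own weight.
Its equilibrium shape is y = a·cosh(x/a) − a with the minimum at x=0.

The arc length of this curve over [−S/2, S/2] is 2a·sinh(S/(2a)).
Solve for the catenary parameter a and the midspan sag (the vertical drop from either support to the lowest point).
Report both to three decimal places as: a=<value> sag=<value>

a=125.397 sag=39.656

seed: a₀ = √(S³/(24(L−S))) = √(194.541³/(24·20.105)) = 123.526193
iter 1: u=0.787448  f(a)=+6.326e-01  f'(a)=-3.462e-01  a ← 123.526193 − (+6.326e-01/-3.462e-01) = 125.353736
iter 2: u=0.775968  f(a)=+1.431e-02  f'(a)=-3.307e-01  a ← 125.353736 − (+1.431e-02/-3.307e-01) = 125.397022
iter 3: u=0.775700  f(a)=+7.702e-06  f'(a)=-3.303e-01  a ← 125.397022 − (+7.702e-06/-3.303e-01) = 125.397046
iter 4: u=0.775700  f(a)=+2.274e-12  f'(a)=-3.303e-01  a ← 125.397046 − (+2.274e-12/-3.303e-01) = 125.397046
converged: |Δa| < 1e-12 after 4 iterations
sag = a·(cosh(S/(2a)) − 1) = 125.397046·(cosh(0.775700) − 1) = 39.656417
T_max/T_min = cosh(S/(2a)) = 1.316247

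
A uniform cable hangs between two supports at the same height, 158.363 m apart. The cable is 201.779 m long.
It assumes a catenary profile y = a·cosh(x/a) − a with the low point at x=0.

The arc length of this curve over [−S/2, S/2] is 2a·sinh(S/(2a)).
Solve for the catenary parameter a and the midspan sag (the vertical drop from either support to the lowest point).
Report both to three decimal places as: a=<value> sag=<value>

a=64.131 sag=55.416

seed: a₀ = √(S³/(24(L−S))) = √(158.363³/(24·43.416)) = 61.737644
iter 1: u=1.282548  f(a)=+3.714e+00  f'(a)=-1.652e+00  a ← 61.737644 − (+3.714e+00/-1.652e+00) = 63.985997
iter 2: u=1.237482  f(a)=+2.125e-01  f'(a)=-1.468e+00  a ← 63.985997 − (+2.125e-01/-1.468e+00) = 64.130796
iter 3: u=1.234688  f(a)=+7.894e-04  f'(a)=-1.457e+00  a ← 64.130796 − (+7.894e-04/-1.457e+00) = 64.131338
iter 4: u=1.234677  f(a)=+1.098e-08  f'(a)=-1.457e+00  a ← 64.131338 − (+1.098e-08/-1.457e+00) = 64.131338
iter 5: u=1.234677  f(a)=-2.842e-14  f'(a)=-1.457e+00  a ← 64.131338 − (-2.842e-14/-1.457e+00) = 64.131338
converged: |Δa| < 1e-12 after 5 iterations
sag = a·(cosh(S/(2a)) − 1) = 64.131338·(cosh(1.234677) − 1) = 55.415807
T_max/T_min = cosh(S/(2a)) = 1.864099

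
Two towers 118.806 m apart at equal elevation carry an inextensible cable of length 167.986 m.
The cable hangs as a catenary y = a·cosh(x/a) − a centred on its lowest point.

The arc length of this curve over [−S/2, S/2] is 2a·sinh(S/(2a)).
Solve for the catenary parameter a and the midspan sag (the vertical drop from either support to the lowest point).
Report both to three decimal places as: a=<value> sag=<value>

seed: a₀ = √(S³/(24(L−S))) = √(118.806³/(24·49.180)) = 37.692737
iter 1: u=1.575980  f(a)=+6.481e+00  f'(a)=-3.318e+00  a ← 37.692737 − (+6.481e+00/-3.318e+00) = 39.646213
iter 2: u=1.498327  f(a)=+5.379e-01  f'(a)=-2.788e+00  a ← 39.646213 − (+5.379e-01/-2.788e+00) = 39.839164
iter 3: u=1.491070  f(a)=+4.447e-03  f'(a)=-2.742e+00  a ← 39.839164 − (+4.447e-03/-2.742e+00) = 39.840786
iter 4: u=1.491010  f(a)=+3.094e-07  f'(a)=-2.742e+00  a ← 39.840786 − (+3.094e-07/-2.742e+00) = 39.840786
iter 5: u=1.491010  f(a)=-2.842e-14  f'(a)=-2.742e+00  a ← 39.840786 − (-2.842e-14/-2.742e+00) = 39.840786
converged: |Δa| < 1e-12 after 5 iterations
sag = a·(cosh(S/(2a)) − 1) = 39.840786·(cosh(1.491010) − 1) = 53.122176
T_max/T_min = cosh(S/(2a)) = 2.333362

a=39.841 sag=53.122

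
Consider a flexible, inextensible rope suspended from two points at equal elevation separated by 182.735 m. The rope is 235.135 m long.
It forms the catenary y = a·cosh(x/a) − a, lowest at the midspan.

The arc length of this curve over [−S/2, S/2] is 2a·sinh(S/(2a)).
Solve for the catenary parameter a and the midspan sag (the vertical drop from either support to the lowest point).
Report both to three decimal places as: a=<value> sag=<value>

seed: a₀ = √(S³/(24(L−S))) = √(182.735³/(24·52.400)) = 69.656451
iter 1: u=1.311688  f(a)=+4.697e+00  f'(a)=-1.780e+00  a ← 69.656451 − (+4.697e+00/-1.780e+00) = 72.295454
iter 2: u=1.263807  f(a)=+2.801e-01  f'(a)=-1.573e+00  a ← 72.295454 − (+2.801e-01/-1.573e+00) = 72.473500
iter 3: u=1.260702  f(a)=+1.136e-03  f'(a)=-1.561e+00  a ← 72.473500 − (+1.136e-03/-1.561e+00) = 72.474228
iter 4: u=1.260690  f(a)=+1.886e-08  f'(a)=-1.560e+00  a ← 72.474228 − (+1.886e-08/-1.560e+00) = 72.474228
iter 5: u=1.260690  f(a)=+2.842e-14  f'(a)=-1.560e+00  a ← 72.474228 − (+2.842e-14/-1.560e+00) = 72.474228
converged: |Δa| < 1e-12 after 5 iterations
sag = a·(cosh(S/(2a)) − 1) = 72.474228·(cosh(1.260690) − 1) = 65.636709
T_max/T_min = cosh(S/(2a)) = 1.905656

a=72.474 sag=65.637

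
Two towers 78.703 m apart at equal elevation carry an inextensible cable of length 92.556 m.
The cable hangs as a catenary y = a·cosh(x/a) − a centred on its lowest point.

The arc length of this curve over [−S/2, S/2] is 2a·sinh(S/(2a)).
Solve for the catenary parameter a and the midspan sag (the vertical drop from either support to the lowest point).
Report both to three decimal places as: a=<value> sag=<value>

seed: a₀ = √(S³/(24(L−S))) = √(78.703³/(24·13.853)) = 38.292118
iter 1: u=1.027666  f(a)=+7.502e-01  f'(a)=-8.029e-01  a ← 38.292118 − (+7.502e-01/-8.029e-01) = 39.226451
iter 2: u=1.003188  f(a)=+2.833e-02  f'(a)=-7.433e-01  a ← 39.226451 − (+2.833e-02/-7.433e-01) = 39.264572
iter 3: u=1.002214  f(a)=+4.394e-05  f'(a)=-7.410e-01  a ← 39.264572 − (+4.394e-05/-7.410e-01) = 39.264631
iter 4: u=1.002212  f(a)=+1.060e-10  f'(a)=-7.410e-01  a ← 39.264631 − (+1.060e-10/-7.410e-01) = 39.264631
iter 5: u=1.002212  f(a)=-1.421e-14  f'(a)=-7.410e-01  a ← 39.264631 − (-1.421e-14/-7.410e-01) = 39.264631
converged: |Δa| < 1e-12 after 5 iterations
sag = a·(cosh(S/(2a)) − 1) = 39.264631·(cosh(1.002212) − 1) = 21.426097
T_max/T_min = cosh(S/(2a)) = 1.545684

a=39.265 sag=21.426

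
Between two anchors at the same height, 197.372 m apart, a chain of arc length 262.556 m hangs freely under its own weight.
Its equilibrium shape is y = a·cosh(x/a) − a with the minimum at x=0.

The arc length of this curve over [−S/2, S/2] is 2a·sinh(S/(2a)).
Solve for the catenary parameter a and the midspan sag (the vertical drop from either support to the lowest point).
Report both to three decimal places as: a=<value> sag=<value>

seed: a₀ = √(S³/(24(L−S))) = √(197.372³/(24·65.184)) = 70.105516
iter 1: u=1.407678  f(a)=+6.772e+00  f'(a)=-2.255e+00  a ← 70.105516 − (+6.772e+00/-2.255e+00) = 73.108222
iter 2: u=1.349862  f(a)=+4.594e-01  f'(a)=-1.959e+00  a ← 73.108222 − (+4.594e-01/-1.959e+00) = 73.342748
iter 3: u=1.345545  f(a)=+2.454e-03  f'(a)=-1.938e+00  a ← 73.342748 − (+2.454e-03/-1.938e+00) = 73.344015
iter 4: u=1.345522  f(a)=+7.086e-08  f'(a)=-1.938e+00  a ← 73.344015 − (+7.086e-08/-1.938e+00) = 73.344015
iter 5: u=1.345522  f(a)=+5.684e-14  f'(a)=-1.938e+00  a ← 73.344015 − (+5.684e-14/-1.938e+00) = 73.344015
converged: |Δa| < 1e-12 after 5 iterations
sag = a·(cosh(S/(2a)) − 1) = 73.344015·(cosh(1.345522) − 1) = 77.033037
T_max/T_min = cosh(S/(2a)) = 2.050298

a=73.344 sag=77.033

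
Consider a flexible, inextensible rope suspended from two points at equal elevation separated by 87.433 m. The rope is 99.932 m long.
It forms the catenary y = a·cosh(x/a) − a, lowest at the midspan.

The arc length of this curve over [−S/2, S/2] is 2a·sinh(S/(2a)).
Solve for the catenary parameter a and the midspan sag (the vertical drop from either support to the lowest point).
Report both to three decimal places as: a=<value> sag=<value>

seed: a₀ = √(S³/(24(L−S))) = √(87.433³/(24·12.499)) = 47.203023
iter 1: u=0.926138  f(a)=+5.471e-01  f'(a)=-5.764e-01  a ← 47.203023 − (+5.471e-01/-5.764e-01) = 48.152184
iter 2: u=0.907882  f(a)=+1.694e-02  f'(a)=-5.412e-01  a ← 48.152184 − (+1.694e-02/-5.412e-01) = 48.183479
iter 3: u=0.907292  f(a)=+1.738e-05  f'(a)=-5.401e-01  a ← 48.183479 − (+1.738e-05/-5.401e-01) = 48.183511
iter 4: u=0.907292  f(a)=+1.836e-11  f'(a)=-5.401e-01  a ← 48.183511 − (+1.836e-11/-5.401e-01) = 48.183511
converged: |Δa| < 1e-12 after 4 iterations
sag = a·(cosh(S/(2a)) − 1) = 48.183511·(cosh(0.907292) − 1) = 21.230118
T_max/T_min = cosh(S/(2a)) = 1.440610

a=48.184 sag=21.230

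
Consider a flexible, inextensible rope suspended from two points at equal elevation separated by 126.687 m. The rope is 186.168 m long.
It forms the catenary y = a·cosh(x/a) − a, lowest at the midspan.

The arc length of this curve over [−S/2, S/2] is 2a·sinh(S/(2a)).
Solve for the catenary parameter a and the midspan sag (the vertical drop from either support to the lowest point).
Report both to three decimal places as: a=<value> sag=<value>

a=40.155 sag=61.221

seed: a₀ = √(S³/(24(L−S))) = √(126.687³/(24·59.481)) = 37.740124
iter 1: u=1.678413  f(a)=+8.963e+00  f'(a)=-4.134e+00  a ← 37.740124 − (+8.963e+00/-4.134e+00) = 39.908008
iter 2: u=1.587238  f(a)=+8.303e-01  f'(a)=-3.401e+00  a ← 39.908008 − (+8.303e-01/-3.401e+00) = 40.152148
iter 3: u=1.577587  f(a)=+8.731e-03  f'(a)=-3.330e+00  a ← 40.152148 − (+8.731e-03/-3.330e+00) = 40.154770
iter 4: u=1.577484  f(a)=+9.881e-07  f'(a)=-3.329e+00  a ← 40.154770 − (+9.881e-07/-3.329e+00) = 40.154771
iter 5: u=1.577484  f(a)=+0.000e+00  f'(a)=-3.329e+00  a ← 40.154771 − (+0.000e+00/-3.329e+00) = 40.154771
converged: |Δa| < 1e-12 after 5 iterations
sag = a·(cosh(S/(2a)) − 1) = 40.154771·(cosh(1.577484) − 1) = 61.220950
T_max/T_min = cosh(S/(2a)) = 2.524625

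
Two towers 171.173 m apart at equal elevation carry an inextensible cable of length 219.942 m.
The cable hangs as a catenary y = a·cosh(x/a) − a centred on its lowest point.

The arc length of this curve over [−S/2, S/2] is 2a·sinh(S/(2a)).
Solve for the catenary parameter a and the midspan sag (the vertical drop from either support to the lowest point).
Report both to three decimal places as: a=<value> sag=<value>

a=68.092 sag=61.253

seed: a₀ = √(S³/(24(L−S))) = √(171.173³/(24·48.769)) = 65.459901
iter 1: u=1.307465  f(a)=+4.342e+00  f'(a)=-1.761e+00  a ← 65.459901 − (+4.342e+00/-1.761e+00) = 67.925919
iter 2: u=1.259998  f(a)=+2.574e-01  f'(a)=-1.558e+00  a ← 67.925919 − (+2.574e-01/-1.558e+00) = 68.091188
iter 3: u=1.256939  f(a)=+1.031e-03  f'(a)=-1.545e+00  a ← 68.091188 − (+1.031e-03/-1.545e+00) = 68.091855
iter 4: u=1.256927  f(a)=+1.668e-08  f'(a)=-1.545e+00  a ← 68.091855 − (+1.668e-08/-1.545e+00) = 68.091855
iter 5: u=1.256927  f(a)=+2.842e-14  f'(a)=-1.545e+00  a ← 68.091855 − (+2.842e-14/-1.545e+00) = 68.091855
converged: |Δa| < 1e-12 after 5 iterations
sag = a·(cosh(S/(2a)) − 1) = 68.091855·(cosh(1.256927) − 1) = 61.253116
T_max/T_min = cosh(S/(2a)) = 1.899566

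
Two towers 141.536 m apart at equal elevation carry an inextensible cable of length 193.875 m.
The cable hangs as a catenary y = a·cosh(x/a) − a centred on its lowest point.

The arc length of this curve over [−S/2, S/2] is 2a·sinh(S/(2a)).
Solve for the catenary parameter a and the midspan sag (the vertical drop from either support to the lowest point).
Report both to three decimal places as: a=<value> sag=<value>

a=49.949 sag=59.101

seed: a₀ = √(S³/(24(L−S))) = √(141.536³/(24·52.339)) = 47.509673
iter 1: u=1.489549  f(a)=+6.123e+00  f'(a)=-2.733e+00  a ← 47.509673 − (+6.123e+00/-2.733e+00) = 49.750368
iter 2: u=1.422462  f(a)=+4.598e-01  f'(a)=-2.336e+00  a ← 49.750368 − (+4.598e-01/-2.336e+00) = 49.947184
iter 3: u=1.416857  f(a)=+3.058e-03  f'(a)=-2.305e+00  a ← 49.947184 − (+3.058e-03/-2.305e+00) = 49.948511
iter 4: u=1.416819  f(a)=+1.373e-07  f'(a)=-2.305e+00  a ← 49.948511 − (+1.373e-07/-2.305e+00) = 49.948511
iter 5: u=1.416819  f(a)=-2.842e-14  f'(a)=-2.305e+00  a ← 49.948511 − (-2.842e-14/-2.305e+00) = 49.948511
converged: |Δa| < 1e-12 after 5 iterations
sag = a·(cosh(S/(2a)) − 1) = 49.948511·(cosh(1.416819) − 1) = 59.100710
T_max/T_min = cosh(S/(2a)) = 2.183233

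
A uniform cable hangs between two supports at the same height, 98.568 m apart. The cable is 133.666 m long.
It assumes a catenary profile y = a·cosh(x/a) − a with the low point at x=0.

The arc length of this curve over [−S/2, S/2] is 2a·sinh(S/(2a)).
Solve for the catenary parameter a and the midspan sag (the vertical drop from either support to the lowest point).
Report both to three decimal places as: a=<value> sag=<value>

seed: a₀ = √(S³/(24(L−S))) = √(98.568³/(24·35.098)) = 33.717635
iter 1: u=1.461668  f(a)=+3.946e+00  f'(a)=-2.562e+00  a ← 33.717635 − (+3.946e+00/-2.562e+00) = 35.257769
iter 2: u=1.397820  f(a)=+2.865e-01  f'(a)=-2.202e+00  a ← 35.257769 − (+2.865e-01/-2.202e+00) = 35.387840
iter 3: u=1.392682  f(a)=+1.771e-03  f'(a)=-2.175e+00  a ← 35.387840 − (+1.771e-03/-2.175e+00) = 35.388654
iter 4: u=1.392650  f(a)=+6.862e-08  f'(a)=-2.175e+00  a ← 35.388654 − (+6.862e-08/-2.175e+00) = 35.388654
iter 5: u=1.392650  f(a)=+0.000e+00  f'(a)=-2.175e+00  a ← 35.388654 − (+0.000e+00/-2.175e+00) = 35.388654
converged: |Δa| < 1e-12 after 5 iterations
sag = a·(cosh(S/(2a)) − 1) = 35.388654·(cosh(1.392650) − 1) = 40.235461
T_max/T_min = cosh(S/(2a)) = 2.136959

a=35.389 sag=40.235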